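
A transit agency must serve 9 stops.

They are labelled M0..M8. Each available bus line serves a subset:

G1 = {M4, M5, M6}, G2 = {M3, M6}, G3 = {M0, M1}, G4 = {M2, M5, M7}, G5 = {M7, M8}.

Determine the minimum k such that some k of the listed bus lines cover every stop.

5

Take {G1, G2, G3, G4, G5}. Their union is {M0, M1, M2, M3, M4, M5, M6, M7, M8}, which is all 9 stops.
No 4 of the 5 bus lines cover everything (all 5 combinations miss at least one stop), so 5 is optimal.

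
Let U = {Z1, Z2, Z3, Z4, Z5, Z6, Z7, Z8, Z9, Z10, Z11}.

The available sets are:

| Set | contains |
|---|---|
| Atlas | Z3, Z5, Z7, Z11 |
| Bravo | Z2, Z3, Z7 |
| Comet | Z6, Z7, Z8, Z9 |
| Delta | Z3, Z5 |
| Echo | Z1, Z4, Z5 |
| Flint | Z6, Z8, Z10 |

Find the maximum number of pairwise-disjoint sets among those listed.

3

Bravo, Echo, Flint are pairwise disjoint (Bravo={Z2,Z3,Z7}; Echo={Z1,Z4,Z5}; Flint={Z6,Z8,Z10}).
Every remaining set overlaps one of these, and no 4 of the listed sets are pairwise disjoint, so 3 is the maximum.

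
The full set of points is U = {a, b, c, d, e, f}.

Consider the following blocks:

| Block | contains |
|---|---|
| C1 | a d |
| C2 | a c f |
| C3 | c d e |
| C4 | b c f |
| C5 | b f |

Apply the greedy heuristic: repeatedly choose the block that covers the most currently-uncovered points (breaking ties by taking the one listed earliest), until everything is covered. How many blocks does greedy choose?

Greedy: pick C2 (covers 3 new) → pick C3 (covers 2 new) → pick C4 (covers 1 new). Total picks: 3.

3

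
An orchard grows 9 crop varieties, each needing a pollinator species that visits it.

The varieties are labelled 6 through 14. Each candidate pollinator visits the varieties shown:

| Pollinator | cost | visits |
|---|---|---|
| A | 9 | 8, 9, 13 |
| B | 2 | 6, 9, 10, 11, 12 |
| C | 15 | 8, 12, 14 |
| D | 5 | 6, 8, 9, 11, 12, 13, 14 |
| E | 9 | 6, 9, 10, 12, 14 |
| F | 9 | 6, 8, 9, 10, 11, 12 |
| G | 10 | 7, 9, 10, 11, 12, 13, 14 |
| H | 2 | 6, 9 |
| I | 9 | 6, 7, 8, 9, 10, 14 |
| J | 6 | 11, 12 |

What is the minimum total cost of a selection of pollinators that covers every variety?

D, I together cover every variety (D ∪ I = {6, 7, 8, 9, 10, 11, 12, 13, 14}); total cost 5 + 9 = 14.
The greedy pick B, D, I costs 16; no covering selection beats 14.

14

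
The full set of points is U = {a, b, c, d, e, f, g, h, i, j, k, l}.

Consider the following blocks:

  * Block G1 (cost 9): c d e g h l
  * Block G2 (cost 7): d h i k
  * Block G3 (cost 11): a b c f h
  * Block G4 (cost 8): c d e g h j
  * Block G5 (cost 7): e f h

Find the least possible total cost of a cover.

G1, G2, G3, G4 together cover every point (G1 ∪ G2 ∪ G3 ∪ G4 = {a, b, c, d, e, f, g, h, i, j, k, l}); total cost 9 + 7 + 11 + 8 = 35.
No covering selection has total cost below 35.

35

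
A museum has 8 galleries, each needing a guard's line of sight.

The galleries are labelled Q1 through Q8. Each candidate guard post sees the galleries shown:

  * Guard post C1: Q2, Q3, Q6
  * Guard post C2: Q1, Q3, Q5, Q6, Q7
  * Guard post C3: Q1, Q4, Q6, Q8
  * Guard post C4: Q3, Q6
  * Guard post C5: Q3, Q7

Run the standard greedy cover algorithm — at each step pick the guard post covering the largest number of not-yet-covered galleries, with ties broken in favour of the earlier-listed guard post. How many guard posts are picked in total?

3

Greedy: pick C2 (covers 5 new) → pick C3 (covers 2 new) → pick C1 (covers 1 new). Total picks: 3.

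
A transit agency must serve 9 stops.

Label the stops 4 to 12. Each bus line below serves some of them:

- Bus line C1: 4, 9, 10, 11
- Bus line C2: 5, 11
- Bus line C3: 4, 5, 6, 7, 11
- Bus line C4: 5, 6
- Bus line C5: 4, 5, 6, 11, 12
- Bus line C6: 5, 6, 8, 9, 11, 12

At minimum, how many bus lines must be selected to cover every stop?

3

Take {C1, C3, C6}. Their union is {4, 5, 6, 7, 8, 9, 10, 11, 12}, which is all 9 stops.
Only C3 contains 7, so C3 is forced; the remaining 4 stops need at least 2 more bus lines (each remaining bus line adds at most 3) — so at least 3 bus lines are needed, and 3 is optimal.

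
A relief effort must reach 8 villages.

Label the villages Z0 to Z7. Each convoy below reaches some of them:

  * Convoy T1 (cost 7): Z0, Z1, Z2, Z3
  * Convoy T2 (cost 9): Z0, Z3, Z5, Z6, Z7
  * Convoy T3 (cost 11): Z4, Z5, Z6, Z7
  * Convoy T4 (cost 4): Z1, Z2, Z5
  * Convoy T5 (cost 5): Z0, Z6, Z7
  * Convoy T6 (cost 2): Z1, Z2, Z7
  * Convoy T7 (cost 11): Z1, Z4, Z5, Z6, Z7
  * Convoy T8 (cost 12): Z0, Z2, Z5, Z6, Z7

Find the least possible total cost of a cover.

T1, T3 together cover every village (T1 ∪ T3 = {Z0, Z1, Z2, Z3, Z4, Z5, Z6, Z7}); total cost 7 + 11 = 18.
The greedy pick T6, T2, T3 costs 22; no covering selection beats 18.

18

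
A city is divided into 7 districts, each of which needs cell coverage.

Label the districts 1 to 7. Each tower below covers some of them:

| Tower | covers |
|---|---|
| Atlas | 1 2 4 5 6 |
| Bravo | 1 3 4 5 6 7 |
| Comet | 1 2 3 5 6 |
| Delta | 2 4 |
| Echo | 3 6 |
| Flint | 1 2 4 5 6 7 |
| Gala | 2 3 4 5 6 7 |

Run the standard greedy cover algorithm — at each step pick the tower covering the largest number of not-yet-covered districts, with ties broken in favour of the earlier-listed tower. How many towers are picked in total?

2

Greedy: pick Bravo (covers 6 new) → pick Atlas (covers 1 new). Total picks: 2.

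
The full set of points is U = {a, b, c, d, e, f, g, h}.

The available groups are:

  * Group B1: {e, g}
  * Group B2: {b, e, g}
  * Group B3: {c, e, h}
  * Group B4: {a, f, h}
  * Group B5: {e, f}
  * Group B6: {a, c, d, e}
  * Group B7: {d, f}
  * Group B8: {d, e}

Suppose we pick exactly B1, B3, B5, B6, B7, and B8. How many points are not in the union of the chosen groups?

1

Union of B1, B3, B5, B6, B7, B8 = {a, c, d, e, f, g, h}.
Not covered: b — 1 point.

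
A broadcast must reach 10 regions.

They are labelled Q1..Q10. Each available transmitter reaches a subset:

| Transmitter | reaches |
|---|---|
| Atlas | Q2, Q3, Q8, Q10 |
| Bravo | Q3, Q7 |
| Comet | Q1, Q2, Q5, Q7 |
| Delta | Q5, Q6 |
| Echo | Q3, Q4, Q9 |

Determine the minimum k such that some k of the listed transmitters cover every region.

Take {Atlas, Comet, Delta, Echo}. Their union is {Q1, Q2, Q3, Q4, Q5, Q6, Q7, Q8, Q9, Q10}, which is all 10 regions.
No 3 of the 5 transmitters cover everything (all 10 combinations miss at least one region), so 4 is optimal.

4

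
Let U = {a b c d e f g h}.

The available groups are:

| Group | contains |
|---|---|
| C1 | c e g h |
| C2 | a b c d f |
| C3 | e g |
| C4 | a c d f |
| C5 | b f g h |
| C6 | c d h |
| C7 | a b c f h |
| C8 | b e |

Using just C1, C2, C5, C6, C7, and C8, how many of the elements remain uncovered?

Union of C1, C2, C5, C6, C7, C8 = {a, b, c, d, e, f, g, h} — that's every element, so 0 are uncovered.

0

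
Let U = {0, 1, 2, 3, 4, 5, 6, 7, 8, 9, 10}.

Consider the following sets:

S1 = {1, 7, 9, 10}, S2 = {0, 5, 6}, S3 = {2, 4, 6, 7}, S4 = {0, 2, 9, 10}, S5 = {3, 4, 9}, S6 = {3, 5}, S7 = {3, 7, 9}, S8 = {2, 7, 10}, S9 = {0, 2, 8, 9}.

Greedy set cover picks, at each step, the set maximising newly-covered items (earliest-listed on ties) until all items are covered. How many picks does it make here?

5

Greedy: pick S1 (covers 4 new) → pick S2 (covers 3 new) → pick S3 (covers 2 new) → pick S5 (covers 1 new) → pick S9 (covers 1 new). Total picks: 5.
(The true minimum cover uses only 4 sets, so greedy is not optimal here.)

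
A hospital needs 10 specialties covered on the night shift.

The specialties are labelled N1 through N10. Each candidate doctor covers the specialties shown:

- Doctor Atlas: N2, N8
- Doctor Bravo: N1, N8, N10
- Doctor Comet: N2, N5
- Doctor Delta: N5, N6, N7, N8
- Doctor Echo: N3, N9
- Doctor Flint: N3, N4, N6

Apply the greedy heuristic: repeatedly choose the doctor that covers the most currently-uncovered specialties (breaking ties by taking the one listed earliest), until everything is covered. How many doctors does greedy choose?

5

Greedy: pick Delta (covers 4 new) → pick Bravo (covers 2 new) → pick Echo (covers 2 new) → pick Atlas (covers 1 new) → pick Flint (covers 1 new). Total picks: 5.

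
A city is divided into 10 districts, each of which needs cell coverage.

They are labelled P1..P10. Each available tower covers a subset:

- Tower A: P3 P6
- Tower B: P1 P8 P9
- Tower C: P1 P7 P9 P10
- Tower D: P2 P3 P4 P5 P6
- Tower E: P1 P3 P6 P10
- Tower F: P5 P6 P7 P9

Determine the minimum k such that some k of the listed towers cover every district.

3

B and C and D together: B ∪ C ∪ D = {P1, P2, P3, P4, P5, P6, P7, P8, P9, P10} — every district is covered.
Only D contains P2, so D is forced; the remaining 5 districts need at least 2 more towers (each remaining tower adds at most 4) — so at least 3 towers are needed, and 3 is optimal.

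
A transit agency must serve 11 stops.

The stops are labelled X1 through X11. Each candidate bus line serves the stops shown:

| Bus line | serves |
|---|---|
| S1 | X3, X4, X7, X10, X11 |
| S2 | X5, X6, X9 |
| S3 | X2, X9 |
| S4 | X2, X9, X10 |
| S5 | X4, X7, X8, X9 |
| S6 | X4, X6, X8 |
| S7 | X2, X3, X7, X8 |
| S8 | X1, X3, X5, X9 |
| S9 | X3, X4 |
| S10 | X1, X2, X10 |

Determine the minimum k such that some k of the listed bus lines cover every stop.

Take {S1, S6, S7, S8}. Their union is {X1, X2, X3, X4, X5, X6, X7, X8, X9, X10, X11}, which is all 11 stops.
No 3 of the 10 bus lines cover everything (all 120 combinations miss at least one stop), so 4 is optimal.

4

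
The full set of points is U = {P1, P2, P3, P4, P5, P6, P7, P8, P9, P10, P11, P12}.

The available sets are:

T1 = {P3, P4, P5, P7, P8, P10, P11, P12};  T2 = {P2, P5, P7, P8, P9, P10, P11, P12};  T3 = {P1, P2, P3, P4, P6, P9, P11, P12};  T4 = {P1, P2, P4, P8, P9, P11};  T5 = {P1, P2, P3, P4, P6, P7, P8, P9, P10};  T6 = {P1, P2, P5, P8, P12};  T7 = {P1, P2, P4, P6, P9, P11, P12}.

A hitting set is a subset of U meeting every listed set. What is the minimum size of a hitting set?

H = {P2, P12} meets every set (each contains at least one member of H), and |H| = 2.
No single point lies in every set, so at least 2 are needed and 2 is optimal.

2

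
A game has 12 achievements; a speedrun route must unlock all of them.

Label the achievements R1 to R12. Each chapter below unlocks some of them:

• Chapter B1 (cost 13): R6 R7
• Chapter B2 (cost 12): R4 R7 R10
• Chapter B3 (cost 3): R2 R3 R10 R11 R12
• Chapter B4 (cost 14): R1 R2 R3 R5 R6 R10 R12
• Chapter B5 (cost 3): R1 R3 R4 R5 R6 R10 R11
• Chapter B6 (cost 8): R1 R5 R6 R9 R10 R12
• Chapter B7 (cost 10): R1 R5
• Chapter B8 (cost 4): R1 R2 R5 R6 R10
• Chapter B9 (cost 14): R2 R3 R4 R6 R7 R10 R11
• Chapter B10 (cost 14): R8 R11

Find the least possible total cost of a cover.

B6, B9, B10 together cover every achievement (B6 ∪ B9 ∪ B10 = {R1, R2, R3, R4, R5, R6, R7, R8, R9, R10, R11, R12}); total cost 8 + 14 + 14 = 36.
The greedy pick B5, B3, B6, B2, B10 costs 40; no covering selection beats 36.

36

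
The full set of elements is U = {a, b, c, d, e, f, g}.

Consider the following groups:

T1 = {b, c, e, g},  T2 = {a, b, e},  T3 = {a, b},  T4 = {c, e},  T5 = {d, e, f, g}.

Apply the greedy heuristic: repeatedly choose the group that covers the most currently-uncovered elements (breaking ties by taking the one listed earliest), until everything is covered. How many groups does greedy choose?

Greedy: pick T1 (covers 4 new) → pick T5 (covers 2 new) → pick T2 (covers 1 new). Total picks: 3.

3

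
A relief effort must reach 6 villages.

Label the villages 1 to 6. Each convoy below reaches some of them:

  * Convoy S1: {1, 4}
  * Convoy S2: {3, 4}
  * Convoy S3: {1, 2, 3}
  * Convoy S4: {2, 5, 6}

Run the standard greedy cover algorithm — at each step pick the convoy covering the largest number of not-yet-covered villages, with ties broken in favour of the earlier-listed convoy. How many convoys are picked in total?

Greedy: pick S3 (covers 3 new) → pick S4 (covers 2 new) → pick S1 (covers 1 new). Total picks: 3.

3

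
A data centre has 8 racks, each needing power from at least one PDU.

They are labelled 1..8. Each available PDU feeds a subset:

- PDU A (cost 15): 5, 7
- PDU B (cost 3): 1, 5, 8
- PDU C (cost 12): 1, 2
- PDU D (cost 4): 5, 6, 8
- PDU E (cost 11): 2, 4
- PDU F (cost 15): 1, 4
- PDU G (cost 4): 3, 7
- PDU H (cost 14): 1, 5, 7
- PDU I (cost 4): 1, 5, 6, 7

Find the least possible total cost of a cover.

B, D, E, G together cover every rack (B ∪ D ∪ E ∪ G = {1, 2, 3, 4, 5, 6, 7, 8}); total cost 3 + 4 + 11 + 4 = 22.
No covering selection has total cost below 22.

22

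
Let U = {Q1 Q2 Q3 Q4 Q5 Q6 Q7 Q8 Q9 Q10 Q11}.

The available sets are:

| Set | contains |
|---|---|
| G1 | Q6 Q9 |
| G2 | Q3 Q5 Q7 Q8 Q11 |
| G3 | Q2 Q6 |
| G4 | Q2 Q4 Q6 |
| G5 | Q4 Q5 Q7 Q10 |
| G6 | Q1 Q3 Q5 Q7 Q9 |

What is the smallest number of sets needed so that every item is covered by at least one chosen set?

4

Take {G2, G4, G5, G6}. Their union is {Q1, Q2, Q3, Q4, Q5, Q6, Q7, Q8, Q9, Q10, Q11}, which is all 11 items.
Only G5 contains Q10, so G5 is forced; the remaining 7 items need at least 3 more sets (each remaining set adds at most 3) — so at least 4 sets are needed, and 4 is optimal.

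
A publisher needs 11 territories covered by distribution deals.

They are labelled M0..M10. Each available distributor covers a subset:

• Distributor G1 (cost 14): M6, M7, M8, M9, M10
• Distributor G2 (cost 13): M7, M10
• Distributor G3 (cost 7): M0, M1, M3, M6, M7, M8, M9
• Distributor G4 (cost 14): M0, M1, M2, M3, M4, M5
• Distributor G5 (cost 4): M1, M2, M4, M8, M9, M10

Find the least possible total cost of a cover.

G3, G4, G5 together cover every territory (G3 ∪ G4 ∪ G5 = {M0, M1, M2, M3, M4, M5, M6, M7, M8, M9, M10}); total cost 7 + 14 + 4 = 25.
No covering selection has total cost below 25.

25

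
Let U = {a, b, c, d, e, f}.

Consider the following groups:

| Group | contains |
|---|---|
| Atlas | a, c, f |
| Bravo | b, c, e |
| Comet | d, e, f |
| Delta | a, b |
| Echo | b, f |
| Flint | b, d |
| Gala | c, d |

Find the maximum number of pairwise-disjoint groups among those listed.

2

Echo, Gala are pairwise disjoint (Echo={b,f}; Gala={c,d}).
Every remaining group overlaps one of these, and no 3 of the listed groups are pairwise disjoint, so 2 is the maximum.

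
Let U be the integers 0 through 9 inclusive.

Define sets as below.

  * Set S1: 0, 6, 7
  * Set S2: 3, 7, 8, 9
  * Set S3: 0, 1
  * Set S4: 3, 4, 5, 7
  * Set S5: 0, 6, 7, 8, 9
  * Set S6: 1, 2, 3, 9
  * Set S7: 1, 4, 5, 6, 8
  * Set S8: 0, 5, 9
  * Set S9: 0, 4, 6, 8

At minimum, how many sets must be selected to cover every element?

S5, S6, and S7 cover everything between them: the union {0, 1, 2, 3, 4, 5, 6, 7, 8, 9} is all of U.
Only S6 contains 2, so S6 is forced; the remaining 6 elements need at least 2 more sets (each remaining set adds at most 4) — so at least 3 sets are needed, and 3 is optimal.

3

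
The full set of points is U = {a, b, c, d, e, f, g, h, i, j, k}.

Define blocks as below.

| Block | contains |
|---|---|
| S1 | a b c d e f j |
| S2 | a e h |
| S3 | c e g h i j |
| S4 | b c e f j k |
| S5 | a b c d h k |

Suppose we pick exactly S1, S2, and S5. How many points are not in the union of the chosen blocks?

Union of S1, S2, S5 = {a, b, c, d, e, f, h, j, k}.
Not covered: g, i — 2 points.

2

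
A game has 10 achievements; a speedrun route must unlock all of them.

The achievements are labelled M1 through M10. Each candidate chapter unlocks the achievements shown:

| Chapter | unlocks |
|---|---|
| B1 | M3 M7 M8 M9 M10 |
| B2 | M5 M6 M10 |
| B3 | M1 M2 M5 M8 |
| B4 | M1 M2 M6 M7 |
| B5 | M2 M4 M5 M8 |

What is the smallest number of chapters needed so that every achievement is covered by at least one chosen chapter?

Take {B1, B4, B5}. Their union is {M1, M2, M3, M4, M5, M6, M7, M8, M9, M10}, which is all 10 achievements.
Only B1 contains M3, so B1 is forced; the remaining 5 achievements need at least 2 more chapters (each remaining chapter adds at most 3) — so at least 3 chapters are needed, and 3 is optimal.

3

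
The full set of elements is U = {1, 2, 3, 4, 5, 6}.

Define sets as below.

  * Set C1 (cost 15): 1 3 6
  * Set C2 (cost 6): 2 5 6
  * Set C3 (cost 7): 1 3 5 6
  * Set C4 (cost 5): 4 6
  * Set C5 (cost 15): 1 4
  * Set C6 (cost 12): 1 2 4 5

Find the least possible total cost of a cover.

18

C2, C3, C4 together cover every element (C2 ∪ C3 ∪ C4 = {1, 2, 3, 4, 5, 6}); total cost 6 + 7 + 5 = 18.
No covering selection has total cost below 18.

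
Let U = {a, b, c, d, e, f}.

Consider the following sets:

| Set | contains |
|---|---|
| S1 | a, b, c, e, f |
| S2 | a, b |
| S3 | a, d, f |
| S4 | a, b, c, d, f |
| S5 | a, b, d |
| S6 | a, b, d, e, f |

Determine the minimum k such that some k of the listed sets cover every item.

S1 and S6 together: S1 ∪ S6 = {a, b, c, d, e, f} — every item is covered.
No single set has all 6 items (the largest, S1, has 5), so 2 is optimal.

2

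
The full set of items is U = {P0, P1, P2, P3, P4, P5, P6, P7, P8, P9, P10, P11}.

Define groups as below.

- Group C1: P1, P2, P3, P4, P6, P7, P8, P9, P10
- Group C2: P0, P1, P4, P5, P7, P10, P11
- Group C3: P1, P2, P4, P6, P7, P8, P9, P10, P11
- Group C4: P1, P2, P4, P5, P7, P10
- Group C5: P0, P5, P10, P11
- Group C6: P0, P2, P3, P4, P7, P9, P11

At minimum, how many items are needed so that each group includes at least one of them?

2

H = {P0, P4} meets every group (each contains at least one member of H), and |H| = 2.
No single item lies in every group, so at least 2 are needed and 2 is optimal.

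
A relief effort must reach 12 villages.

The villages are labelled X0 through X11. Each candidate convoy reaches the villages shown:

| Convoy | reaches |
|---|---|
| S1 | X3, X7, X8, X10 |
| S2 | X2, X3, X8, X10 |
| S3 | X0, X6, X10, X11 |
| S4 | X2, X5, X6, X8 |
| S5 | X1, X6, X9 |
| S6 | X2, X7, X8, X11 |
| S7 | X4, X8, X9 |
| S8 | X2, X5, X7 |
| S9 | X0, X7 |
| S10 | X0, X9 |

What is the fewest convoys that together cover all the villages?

5

Take {S1, S3, S4, S5, S7}. Their union is {X0, X1, X2, X3, X4, X5, X6, X7, X8, X9, X10, X11}, which is all 12 villages.
No 4 of the 10 convoys cover everything (all 210 combinations miss at least one village), so 5 is optimal.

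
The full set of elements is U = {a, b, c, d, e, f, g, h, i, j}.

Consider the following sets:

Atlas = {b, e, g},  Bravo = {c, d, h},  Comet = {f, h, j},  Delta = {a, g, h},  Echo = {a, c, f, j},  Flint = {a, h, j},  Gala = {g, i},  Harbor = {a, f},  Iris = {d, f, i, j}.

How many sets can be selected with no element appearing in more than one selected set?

3

Atlas, Bravo, Harbor are pairwise disjoint (Atlas={b,e,g}; Bravo={c,d,h}; Harbor={a,f}).
Every remaining set overlaps one of these, and no 4 of the listed sets are pairwise disjoint, so 3 is the maximum.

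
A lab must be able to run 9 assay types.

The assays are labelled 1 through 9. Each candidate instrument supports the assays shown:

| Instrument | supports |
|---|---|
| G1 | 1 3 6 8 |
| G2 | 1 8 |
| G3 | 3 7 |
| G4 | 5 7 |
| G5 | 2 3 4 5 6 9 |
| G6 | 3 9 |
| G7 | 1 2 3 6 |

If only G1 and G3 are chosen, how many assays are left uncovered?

Union of G1, G3 = {1, 3, 6, 7, 8}.
Not covered: 2, 4, 5, 9 — 4 assays.

4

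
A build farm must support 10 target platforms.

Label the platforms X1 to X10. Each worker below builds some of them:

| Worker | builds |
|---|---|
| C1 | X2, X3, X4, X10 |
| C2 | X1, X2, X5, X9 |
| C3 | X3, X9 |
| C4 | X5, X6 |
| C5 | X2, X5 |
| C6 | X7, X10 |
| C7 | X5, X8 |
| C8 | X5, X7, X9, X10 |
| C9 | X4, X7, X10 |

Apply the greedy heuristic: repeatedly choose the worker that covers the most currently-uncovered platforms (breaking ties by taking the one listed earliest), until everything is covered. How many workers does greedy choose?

Greedy: pick C1 (covers 4 new) → pick C2 (covers 3 new) → pick C4 (covers 1 new) → pick C6 (covers 1 new) → pick C7 (covers 1 new). Total picks: 5.

5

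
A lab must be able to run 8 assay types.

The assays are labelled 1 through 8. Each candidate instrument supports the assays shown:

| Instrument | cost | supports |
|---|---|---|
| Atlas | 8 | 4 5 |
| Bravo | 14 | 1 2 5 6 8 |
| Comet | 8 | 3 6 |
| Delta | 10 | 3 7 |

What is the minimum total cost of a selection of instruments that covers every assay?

Atlas, Bravo, Delta together cover every assay (Atlas ∪ Bravo ∪ Delta = {1, 2, 3, 4, 5, 6, 7, 8}); total cost 8 + 14 + 10 = 32.
No covering selection has total cost below 32.

32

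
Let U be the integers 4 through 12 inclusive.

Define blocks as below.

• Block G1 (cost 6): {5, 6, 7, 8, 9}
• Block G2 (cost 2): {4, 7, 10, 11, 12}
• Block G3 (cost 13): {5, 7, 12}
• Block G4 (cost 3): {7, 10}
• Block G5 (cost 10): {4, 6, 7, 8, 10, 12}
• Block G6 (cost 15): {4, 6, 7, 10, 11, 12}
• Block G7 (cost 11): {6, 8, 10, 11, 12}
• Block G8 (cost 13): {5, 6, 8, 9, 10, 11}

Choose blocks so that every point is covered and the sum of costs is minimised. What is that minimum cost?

8

G1, G2 together cover every point (G1 ∪ G2 = {4, 5, 6, 7, 8, 9, 10, 11, 12}); total cost 6 + 2 = 8.
No covering selection has total cost below 8.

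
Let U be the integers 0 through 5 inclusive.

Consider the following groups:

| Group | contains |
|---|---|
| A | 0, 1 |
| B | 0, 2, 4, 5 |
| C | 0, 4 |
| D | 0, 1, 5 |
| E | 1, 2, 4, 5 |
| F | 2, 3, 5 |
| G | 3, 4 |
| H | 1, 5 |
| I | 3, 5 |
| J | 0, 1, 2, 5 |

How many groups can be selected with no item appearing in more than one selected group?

C, F are pairwise disjoint (C={0,4}; F={2,3,5}).
Every remaining group overlaps one of these, and no 3 of the listed groups are pairwise disjoint, so 2 is the maximum.

2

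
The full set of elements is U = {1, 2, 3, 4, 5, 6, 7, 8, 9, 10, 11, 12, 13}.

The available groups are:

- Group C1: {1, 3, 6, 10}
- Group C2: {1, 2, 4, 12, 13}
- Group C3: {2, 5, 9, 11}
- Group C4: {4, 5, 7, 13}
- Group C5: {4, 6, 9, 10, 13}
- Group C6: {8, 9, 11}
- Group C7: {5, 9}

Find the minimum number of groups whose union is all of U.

C1 and C2 and C4 and C6 together: C1 ∪ C2 ∪ C4 ∪ C6 = {1, 2, 3, 4, 5, 6, 7, 8, 9, 10, 11, 12, 13} — every element is covered.
Only C1 contains 3, so C1 is forced; the remaining 9 elements need at least 3 more groups (each remaining group adds at most 4) — so at least 4 groups are needed, and 4 is optimal.

4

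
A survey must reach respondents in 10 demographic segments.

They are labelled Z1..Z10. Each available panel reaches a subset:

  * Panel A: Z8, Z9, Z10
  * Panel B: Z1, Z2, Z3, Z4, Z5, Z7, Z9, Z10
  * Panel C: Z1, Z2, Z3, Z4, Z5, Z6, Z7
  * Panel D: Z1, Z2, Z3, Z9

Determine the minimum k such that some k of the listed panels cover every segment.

A and C together: A ∪ C = {Z1, Z2, Z3, Z4, Z5, Z6, Z7, Z8, Z9, Z10} — every segment is covered.
No single panel has all 10 segments (the largest, B, has 8), so 2 is optimal.

2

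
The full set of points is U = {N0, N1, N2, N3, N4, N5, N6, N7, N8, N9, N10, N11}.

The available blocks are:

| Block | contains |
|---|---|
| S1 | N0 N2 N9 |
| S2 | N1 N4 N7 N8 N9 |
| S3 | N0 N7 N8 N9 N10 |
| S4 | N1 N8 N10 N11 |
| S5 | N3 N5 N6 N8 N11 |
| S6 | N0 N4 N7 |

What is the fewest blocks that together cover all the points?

S1 and S2 and S3 and S5 together: S1 ∪ S2 ∪ S3 ∪ S5 = {N0, N1, N2, N3, N4, N5, N6, N7, N8, N9, N10, N11} — every point is covered.
No 3 of the 6 blocks cover everything (all 20 combinations miss at least one point), so 4 is optimal.

4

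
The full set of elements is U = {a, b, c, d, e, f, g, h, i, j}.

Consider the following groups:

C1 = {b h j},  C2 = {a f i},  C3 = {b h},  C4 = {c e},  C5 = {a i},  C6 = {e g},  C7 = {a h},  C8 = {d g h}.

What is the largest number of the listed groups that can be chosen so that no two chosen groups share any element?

3

C3, C5, C6 are pairwise disjoint (C3={b,h}; C5={a,i}; C6={e,g}).
Every remaining group overlaps one of these, and no 4 of the listed groups are pairwise disjoint, so 3 is the maximum.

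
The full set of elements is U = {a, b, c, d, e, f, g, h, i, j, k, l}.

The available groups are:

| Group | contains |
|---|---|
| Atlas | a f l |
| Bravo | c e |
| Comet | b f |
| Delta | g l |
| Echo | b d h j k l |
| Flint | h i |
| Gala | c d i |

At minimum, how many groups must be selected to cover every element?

5

Take {Atlas, Bravo, Delta, Echo, Gala}. Their union is {a, b, c, d, e, f, g, h, i, j, k, l}, which is all 12 elements.
No 4 of the 7 groups cover everything (all 35 combinations miss at least one element), so 5 is optimal.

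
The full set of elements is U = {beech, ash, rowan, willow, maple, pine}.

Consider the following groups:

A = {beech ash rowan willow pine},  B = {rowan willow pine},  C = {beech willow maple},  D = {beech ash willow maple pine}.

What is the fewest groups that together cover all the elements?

2

A and C cover everything between them: the union {beech, ash, rowan, willow, maple, pine} is all of U.
No single group has all 6 elements (the largest, A, has 5), so 2 is optimal.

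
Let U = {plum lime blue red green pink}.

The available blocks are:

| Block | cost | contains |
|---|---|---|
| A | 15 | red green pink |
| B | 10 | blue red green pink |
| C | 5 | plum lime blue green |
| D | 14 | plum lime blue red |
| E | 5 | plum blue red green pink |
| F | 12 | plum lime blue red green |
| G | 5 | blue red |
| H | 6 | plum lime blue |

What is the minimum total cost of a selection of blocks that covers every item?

C, E together cover every item (C ∪ E = {plum, lime, blue, red, green, pink}); total cost 5 + 5 = 10.
No covering selection has total cost below 10.

10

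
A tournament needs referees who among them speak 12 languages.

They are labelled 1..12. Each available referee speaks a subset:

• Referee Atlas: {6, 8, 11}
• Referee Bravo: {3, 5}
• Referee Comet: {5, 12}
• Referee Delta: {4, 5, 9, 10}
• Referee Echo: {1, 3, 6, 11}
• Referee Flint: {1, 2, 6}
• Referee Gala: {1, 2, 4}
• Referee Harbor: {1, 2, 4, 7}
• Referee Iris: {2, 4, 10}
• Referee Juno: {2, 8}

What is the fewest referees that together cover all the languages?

5

Atlas and Bravo and Comet and Delta and Harbor together: Atlas ∪ Bravo ∪ Comet ∪ Delta ∪ Harbor = {1, 2, 3, 4, 5, 6, 7, 8, 9, 10, 11, 12} — every language is covered.
No 4 of the 10 referees cover everything (all 210 combinations miss at least one language), so 5 is optimal.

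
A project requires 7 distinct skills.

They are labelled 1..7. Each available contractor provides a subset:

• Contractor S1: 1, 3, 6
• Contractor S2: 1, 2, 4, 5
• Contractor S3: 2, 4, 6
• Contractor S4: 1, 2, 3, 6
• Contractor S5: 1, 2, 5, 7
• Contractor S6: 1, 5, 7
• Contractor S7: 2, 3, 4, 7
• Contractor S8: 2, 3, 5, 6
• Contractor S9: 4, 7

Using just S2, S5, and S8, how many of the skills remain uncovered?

Union of S2, S5, S8 = {1, 2, 3, 4, 5, 6, 7} — that's every skill, so 0 are uncovered.

0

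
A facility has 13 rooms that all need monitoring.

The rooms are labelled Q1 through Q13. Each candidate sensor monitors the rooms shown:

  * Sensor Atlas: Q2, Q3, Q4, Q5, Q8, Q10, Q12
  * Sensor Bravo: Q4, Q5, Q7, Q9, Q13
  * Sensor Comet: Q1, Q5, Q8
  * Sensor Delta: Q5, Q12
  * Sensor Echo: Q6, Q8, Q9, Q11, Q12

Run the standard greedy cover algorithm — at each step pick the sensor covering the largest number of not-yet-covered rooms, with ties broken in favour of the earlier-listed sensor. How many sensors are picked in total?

Greedy: pick Atlas (covers 7 new) → pick Bravo (covers 3 new) → pick Echo (covers 2 new) → pick Comet (covers 1 new). Total picks: 4.

4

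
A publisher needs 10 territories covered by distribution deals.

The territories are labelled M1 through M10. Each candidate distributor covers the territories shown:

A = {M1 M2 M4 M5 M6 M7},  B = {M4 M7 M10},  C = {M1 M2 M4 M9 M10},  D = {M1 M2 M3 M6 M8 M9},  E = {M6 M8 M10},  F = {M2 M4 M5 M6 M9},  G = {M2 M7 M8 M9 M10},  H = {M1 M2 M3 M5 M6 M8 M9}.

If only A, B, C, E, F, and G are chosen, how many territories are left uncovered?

Union of A, B, C, E, F, G = {M1, M2, M4, M5, M6, M7, M8, M9, M10}.
Not covered: M3 — 1 territory.

1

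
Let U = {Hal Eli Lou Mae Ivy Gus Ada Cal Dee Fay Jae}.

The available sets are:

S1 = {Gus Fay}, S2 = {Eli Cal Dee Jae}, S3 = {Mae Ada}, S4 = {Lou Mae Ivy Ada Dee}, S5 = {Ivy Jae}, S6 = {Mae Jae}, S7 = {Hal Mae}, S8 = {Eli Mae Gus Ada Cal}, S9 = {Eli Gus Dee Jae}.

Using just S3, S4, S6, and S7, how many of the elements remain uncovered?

Union of S3, S4, S6, S7 = {Hal, Lou, Mae, Ivy, Ada, Dee, Jae}.
Not covered: Eli, Gus, Cal, Fay — 4 elements.

4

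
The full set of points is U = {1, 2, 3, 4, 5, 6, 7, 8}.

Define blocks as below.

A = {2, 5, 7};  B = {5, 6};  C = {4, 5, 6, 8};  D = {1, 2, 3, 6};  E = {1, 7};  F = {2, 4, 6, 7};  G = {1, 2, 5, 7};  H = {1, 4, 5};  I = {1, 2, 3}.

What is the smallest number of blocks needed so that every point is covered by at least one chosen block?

Take {C, F, I}. Their union is {1, 2, 3, 4, 5, 6, 7, 8}, which is all 8 points.
Only C contains 8, so C is forced; the remaining 4 points need at least 2 more blocks (each remaining block adds at most 3) — so at least 3 blocks are needed, and 3 is optimal.

3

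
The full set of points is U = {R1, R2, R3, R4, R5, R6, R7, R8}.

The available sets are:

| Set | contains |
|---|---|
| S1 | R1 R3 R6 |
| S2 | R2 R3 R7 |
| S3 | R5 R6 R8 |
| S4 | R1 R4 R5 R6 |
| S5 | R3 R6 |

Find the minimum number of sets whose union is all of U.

3

Take {S2, S3, S4}. Their union is {R1, R2, R3, R4, R5, R6, R7, R8}, which is all 8 points.
Only S2 contains R2, so S2 is forced; the remaining 5 points need at least 2 more sets (each remaining set adds at most 4) — so at least 3 sets are needed, and 3 is optimal.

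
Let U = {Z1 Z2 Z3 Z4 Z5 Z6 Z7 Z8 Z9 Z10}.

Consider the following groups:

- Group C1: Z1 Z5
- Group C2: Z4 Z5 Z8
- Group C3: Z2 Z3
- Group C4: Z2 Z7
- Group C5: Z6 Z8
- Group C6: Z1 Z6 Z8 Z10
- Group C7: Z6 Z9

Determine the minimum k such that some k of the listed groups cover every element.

5

C2, C3, C4, C6, and C7 cover everything between them: the union {Z1, Z2, Z3, Z4, Z5, Z6, Z7, Z8, Z9, Z10} is all of U.
No 4 of the 7 groups cover everything (all 35 combinations miss at least one element), so 5 is optimal.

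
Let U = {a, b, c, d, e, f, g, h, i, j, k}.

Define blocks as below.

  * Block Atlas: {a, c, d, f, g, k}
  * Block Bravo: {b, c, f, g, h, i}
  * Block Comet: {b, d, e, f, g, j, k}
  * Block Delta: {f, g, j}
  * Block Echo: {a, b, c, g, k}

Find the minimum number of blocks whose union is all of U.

3

Atlas, Bravo, and Comet cover everything between them: the union {a, b, c, d, e, f, g, h, i, j, k} is all of U.
Only Comet contains e, so Comet is forced; the remaining 4 elements need at least 2 more blocks (each remaining block adds at most 3) — so at least 3 blocks are needed, and 3 is optimal.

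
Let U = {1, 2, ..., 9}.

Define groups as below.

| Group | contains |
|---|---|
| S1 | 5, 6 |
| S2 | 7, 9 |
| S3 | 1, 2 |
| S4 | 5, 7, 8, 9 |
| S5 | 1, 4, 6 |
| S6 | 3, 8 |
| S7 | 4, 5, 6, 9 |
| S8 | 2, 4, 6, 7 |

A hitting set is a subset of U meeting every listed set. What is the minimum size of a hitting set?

4

The 4 items {1, 5, 7, 8} hit every group.
The groups S1, S2, S3, S6 are pairwise disjoint, so any hitting set needs a separate item for each — at least 4. Hence 4 is optimal.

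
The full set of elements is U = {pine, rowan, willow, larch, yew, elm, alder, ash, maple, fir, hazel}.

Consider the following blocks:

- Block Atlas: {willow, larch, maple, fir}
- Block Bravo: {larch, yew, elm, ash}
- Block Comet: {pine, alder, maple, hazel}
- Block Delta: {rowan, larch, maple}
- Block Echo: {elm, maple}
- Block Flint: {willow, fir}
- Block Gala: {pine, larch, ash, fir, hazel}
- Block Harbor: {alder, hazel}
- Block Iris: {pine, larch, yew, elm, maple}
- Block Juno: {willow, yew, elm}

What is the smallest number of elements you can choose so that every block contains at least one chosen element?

The 4 elements {rowan, elm, alder, fir} hit every block.
No choice of 3 elements meets every block, so 4 is the minimum.

4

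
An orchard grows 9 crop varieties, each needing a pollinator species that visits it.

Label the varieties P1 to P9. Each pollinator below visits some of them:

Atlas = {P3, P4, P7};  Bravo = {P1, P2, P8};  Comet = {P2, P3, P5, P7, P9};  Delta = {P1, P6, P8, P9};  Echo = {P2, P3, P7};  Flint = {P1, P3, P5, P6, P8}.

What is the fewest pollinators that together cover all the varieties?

Atlas and Comet and Delta together: Atlas ∪ Comet ∪ Delta = {P1, P2, P3, P4, P5, P6, P7, P8, P9} — every variety is covered.
Only Atlas contains P4, so Atlas is forced; the remaining 6 varieties need at least 2 more pollinators (each remaining pollinator adds at most 4) — so at least 3 pollinators are needed, and 3 is optimal.

3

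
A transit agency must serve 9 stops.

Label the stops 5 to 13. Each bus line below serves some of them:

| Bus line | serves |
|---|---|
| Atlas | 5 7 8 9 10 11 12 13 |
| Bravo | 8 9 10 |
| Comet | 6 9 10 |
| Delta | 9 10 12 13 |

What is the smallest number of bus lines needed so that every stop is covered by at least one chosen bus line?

2

Atlas and Comet together: Atlas ∪ Comet = {5, 6, 7, 8, 9, 10, 11, 12, 13} — every stop is covered.
No single bus line has all 9 stops (the largest, Atlas, has 8), so 2 is optimal.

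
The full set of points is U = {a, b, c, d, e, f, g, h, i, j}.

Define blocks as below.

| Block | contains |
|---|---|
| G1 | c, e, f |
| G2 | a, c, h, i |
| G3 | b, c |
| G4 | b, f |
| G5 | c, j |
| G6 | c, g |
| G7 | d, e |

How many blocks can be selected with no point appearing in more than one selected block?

G4, G5, G7 are pairwise disjoint (G4={b,f}; G5={c,j}; G7={d,e}).
Every remaining block overlaps one of these, and no 4 of the listed blocks are pairwise disjoint, so 3 is the maximum.

3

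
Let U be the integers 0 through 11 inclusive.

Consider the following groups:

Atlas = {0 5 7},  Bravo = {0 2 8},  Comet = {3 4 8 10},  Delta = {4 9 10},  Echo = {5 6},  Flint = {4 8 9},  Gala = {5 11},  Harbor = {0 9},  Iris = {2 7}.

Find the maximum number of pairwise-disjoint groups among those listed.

Comet, Echo, Harbor, Iris are pairwise disjoint (Comet={3,4,8,10}; Echo={5,6}; Harbor={0,9}; Iris={2,7}).
Every remaining group overlaps one of these, and no 5 of the listed groups are pairwise disjoint, so 4 is the maximum.

4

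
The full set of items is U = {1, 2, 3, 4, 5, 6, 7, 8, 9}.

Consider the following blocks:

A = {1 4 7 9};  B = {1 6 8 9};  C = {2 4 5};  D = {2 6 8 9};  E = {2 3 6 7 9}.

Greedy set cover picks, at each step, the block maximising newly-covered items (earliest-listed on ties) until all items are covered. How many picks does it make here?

4

Greedy: pick E (covers 5 new) → pick A (covers 2 new) → pick B (covers 1 new) → pick C (covers 1 new). Total picks: 4.
(The true minimum cover uses only 3 blocks, so greedy is not optimal here.)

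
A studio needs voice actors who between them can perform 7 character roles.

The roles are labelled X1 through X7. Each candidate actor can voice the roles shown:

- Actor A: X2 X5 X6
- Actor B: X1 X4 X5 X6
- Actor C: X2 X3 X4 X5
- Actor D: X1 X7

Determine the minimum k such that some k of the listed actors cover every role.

B and C and D together: B ∪ C ∪ D = {X1, X2, X3, X4, X5, X6, X7} — every role is covered.
Only C contains X3, so C is forced; the remaining 3 roles need at least 2 more actors (each remaining actor adds at most 2) — so at least 3 actors are needed, and 3 is optimal.

3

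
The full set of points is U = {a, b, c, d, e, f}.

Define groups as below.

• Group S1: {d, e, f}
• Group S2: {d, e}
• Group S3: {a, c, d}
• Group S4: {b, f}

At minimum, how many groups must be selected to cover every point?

3

S2 and S3 and S4 together: S2 ∪ S3 ∪ S4 = {a, b, c, d, e, f} — every point is covered.
Only S3 contains a, so S3 is forced; the remaining 3 points need at least 2 more groups (each remaining group adds at most 2) — so at least 3 groups are needed, and 3 is optimal.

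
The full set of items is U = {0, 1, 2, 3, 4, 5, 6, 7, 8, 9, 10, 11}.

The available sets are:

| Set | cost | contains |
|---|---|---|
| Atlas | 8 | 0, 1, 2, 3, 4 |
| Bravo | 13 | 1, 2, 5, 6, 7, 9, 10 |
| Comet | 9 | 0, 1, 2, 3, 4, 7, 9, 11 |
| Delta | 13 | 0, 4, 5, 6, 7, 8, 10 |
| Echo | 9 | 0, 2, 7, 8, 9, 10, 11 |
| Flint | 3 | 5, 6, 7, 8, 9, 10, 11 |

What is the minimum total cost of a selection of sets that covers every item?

11

Atlas, Flint together cover every item (Atlas ∪ Flint = {0, 1, 2, 3, 4, 5, 6, 7, 8, 9, 10, 11}); total cost 8 + 3 = 11.
No covering selection has total cost below 11.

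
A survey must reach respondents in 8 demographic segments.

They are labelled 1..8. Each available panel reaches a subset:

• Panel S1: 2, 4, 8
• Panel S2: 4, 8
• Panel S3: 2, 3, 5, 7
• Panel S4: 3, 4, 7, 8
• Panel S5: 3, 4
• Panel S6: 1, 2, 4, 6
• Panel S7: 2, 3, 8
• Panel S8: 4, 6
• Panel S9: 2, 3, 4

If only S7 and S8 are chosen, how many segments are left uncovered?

Union of S7, S8 = {2, 3, 4, 6, 8}.
Not covered: 1, 5, 7 — 3 segments.

3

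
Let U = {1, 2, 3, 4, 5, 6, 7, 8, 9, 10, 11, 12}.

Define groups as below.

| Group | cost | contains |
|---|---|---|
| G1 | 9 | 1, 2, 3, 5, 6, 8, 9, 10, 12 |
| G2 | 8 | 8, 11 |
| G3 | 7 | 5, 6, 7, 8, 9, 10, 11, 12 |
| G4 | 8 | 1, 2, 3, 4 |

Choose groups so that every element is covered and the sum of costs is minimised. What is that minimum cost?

15

G3, G4 together cover every element (G3 ∪ G4 = {1, 2, 3, 4, 5, 6, 7, 8, 9, 10, 11, 12}); total cost 7 + 8 = 15.
No covering selection has total cost below 15.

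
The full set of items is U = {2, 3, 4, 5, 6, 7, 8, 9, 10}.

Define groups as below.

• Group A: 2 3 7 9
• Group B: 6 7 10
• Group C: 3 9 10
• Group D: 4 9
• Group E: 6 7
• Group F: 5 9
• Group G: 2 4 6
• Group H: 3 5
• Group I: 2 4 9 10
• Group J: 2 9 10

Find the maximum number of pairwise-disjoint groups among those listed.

3

E, H, I are pairwise disjoint (E={6,7}; H={3,5}; I={2,4,9,10}).
Every remaining group overlaps one of these, and no 4 of the listed groups are pairwise disjoint, so 3 is the maximum.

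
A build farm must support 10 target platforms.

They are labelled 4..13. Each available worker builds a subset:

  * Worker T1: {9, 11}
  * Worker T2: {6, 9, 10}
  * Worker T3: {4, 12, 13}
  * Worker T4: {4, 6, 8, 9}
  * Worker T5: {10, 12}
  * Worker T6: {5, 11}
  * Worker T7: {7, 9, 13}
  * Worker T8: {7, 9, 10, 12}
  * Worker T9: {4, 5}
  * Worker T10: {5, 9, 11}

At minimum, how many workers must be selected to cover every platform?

4

Take {T3, T4, T6, T8}. Their union is {4, 5, 6, 7, 8, 9, 10, 11, 12, 13}, which is all 10 platforms.
No 3 of the 10 workers cover everything (all 120 combinations miss at least one platform), so 4 is optimal.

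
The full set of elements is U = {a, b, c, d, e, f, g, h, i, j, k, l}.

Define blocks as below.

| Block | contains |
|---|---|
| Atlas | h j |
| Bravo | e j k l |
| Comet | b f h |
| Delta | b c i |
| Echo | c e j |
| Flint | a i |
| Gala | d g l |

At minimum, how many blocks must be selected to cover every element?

5

Bravo, Comet, Delta, Flint, and Gala cover everything between them: the union {a, b, c, d, e, f, g, h, i, j, k, l} is all of U.
No 4 of the 7 blocks cover everything (all 35 combinations miss at least one element), so 5 is optimal.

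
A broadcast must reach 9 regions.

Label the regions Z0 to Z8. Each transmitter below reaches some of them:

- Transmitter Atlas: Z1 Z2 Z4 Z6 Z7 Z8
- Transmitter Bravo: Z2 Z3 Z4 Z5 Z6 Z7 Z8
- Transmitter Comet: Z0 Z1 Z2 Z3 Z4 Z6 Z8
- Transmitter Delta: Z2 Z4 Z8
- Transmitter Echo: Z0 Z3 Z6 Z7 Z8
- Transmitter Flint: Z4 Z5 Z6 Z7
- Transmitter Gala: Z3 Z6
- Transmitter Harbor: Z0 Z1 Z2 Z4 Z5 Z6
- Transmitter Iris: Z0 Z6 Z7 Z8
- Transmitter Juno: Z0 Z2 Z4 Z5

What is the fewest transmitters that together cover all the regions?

Comet and Flint together: Comet ∪ Flint = {Z0, Z1, Z2, Z3, Z4, Z5, Z6, Z7, Z8} — every region is covered.
No single transmitter has all 9 regions (the largest, Bravo, has 7), so 2 is optimal.

2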